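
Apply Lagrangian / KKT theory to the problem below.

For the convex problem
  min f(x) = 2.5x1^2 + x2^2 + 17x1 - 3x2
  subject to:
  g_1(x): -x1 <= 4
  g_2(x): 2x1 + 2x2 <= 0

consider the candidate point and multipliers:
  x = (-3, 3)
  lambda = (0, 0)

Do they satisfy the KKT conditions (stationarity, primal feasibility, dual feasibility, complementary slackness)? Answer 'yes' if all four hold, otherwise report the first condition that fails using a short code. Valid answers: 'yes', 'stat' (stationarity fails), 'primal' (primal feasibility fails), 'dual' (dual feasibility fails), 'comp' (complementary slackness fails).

Gradient of f: grad f(x) = Q x + c = (2, 3)
Constraint values g_i(x) = a_i^T x - b_i:
  g_1((-3, 3)) = -1
  g_2((-3, 3)) = 0
Stationarity residual: grad f(x) + sum_i lambda_i a_i = (2, 3)
  -> stationarity FAILS
Primal feasibility (all g_i <= 0): OK
Dual feasibility (all lambda_i >= 0): OK
Complementary slackness (lambda_i * g_i(x) = 0 for all i): OK

Verdict: the first failing condition is stationarity -> stat.

stat


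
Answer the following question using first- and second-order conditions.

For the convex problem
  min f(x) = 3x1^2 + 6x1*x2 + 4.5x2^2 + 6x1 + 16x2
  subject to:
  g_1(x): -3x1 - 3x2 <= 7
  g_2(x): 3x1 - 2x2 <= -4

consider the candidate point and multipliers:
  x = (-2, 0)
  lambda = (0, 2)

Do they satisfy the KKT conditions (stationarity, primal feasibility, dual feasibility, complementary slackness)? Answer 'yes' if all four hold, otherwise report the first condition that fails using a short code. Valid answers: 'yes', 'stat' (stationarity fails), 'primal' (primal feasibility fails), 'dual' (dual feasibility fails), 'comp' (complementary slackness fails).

Gradient of f: grad f(x) = Q x + c = (-6, 4)
Constraint values g_i(x) = a_i^T x - b_i:
  g_1((-2, 0)) = -1
  g_2((-2, 0)) = -2
Stationarity residual: grad f(x) + sum_i lambda_i a_i = (0, 0)
  -> stationarity OK
Primal feasibility (all g_i <= 0): OK
Dual feasibility (all lambda_i >= 0): OK
Complementary slackness (lambda_i * g_i(x) = 0 for all i): FAILS

Verdict: the first failing condition is complementary_slackness -> comp.

comp


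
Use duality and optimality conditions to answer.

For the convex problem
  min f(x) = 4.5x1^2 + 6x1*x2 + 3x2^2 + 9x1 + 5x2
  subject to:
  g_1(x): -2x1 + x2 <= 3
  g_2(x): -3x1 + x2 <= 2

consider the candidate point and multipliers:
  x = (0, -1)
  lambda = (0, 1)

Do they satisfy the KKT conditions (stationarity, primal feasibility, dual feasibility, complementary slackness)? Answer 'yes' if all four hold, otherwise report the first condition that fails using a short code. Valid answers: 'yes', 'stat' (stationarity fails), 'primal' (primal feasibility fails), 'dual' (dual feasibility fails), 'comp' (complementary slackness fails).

Gradient of f: grad f(x) = Q x + c = (3, -1)
Constraint values g_i(x) = a_i^T x - b_i:
  g_1((0, -1)) = -4
  g_2((0, -1)) = -3
Stationarity residual: grad f(x) + sum_i lambda_i a_i = (0, 0)
  -> stationarity OK
Primal feasibility (all g_i <= 0): OK
Dual feasibility (all lambda_i >= 0): OK
Complementary slackness (lambda_i * g_i(x) = 0 for all i): FAILS

Verdict: the first failing condition is complementary_slackness -> comp.

comp


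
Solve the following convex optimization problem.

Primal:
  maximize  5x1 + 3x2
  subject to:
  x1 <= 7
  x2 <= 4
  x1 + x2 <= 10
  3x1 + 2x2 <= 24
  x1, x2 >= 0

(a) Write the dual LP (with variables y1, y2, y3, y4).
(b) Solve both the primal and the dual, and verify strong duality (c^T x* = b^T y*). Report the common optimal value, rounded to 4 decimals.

The standard primal-dual pair for 'max c^T x s.t. A x <= b, x >= 0' is:
  Dual:  min b^T y  s.t.  A^T y >= c,  y >= 0.

So the dual LP is:
  minimize  7y1 + 4y2 + 10y3 + 24y4
  subject to:
    y1 + y3 + 3y4 >= 5
    y2 + y3 + 2y4 >= 3
    y1, y2, y3, y4 >= 0

Solving the primal: x* = (7, 1.5).
  primal value c^T x* = 39.5.
Solving the dual: y* = (0.5, 0, 0, 1.5).
  dual value b^T y* = 39.5.
Strong duality: c^T x* = b^T y*. Confirmed.

39.5


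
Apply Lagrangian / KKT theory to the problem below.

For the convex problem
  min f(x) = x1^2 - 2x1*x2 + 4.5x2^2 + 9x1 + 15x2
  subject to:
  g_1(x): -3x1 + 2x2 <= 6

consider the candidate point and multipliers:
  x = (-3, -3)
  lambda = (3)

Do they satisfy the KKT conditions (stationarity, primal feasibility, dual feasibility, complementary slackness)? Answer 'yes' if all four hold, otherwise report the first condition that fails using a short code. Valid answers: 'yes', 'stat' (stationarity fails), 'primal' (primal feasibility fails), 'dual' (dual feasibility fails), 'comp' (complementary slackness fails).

Gradient of f: grad f(x) = Q x + c = (9, -6)
Constraint values g_i(x) = a_i^T x - b_i:
  g_1((-3, -3)) = -3
Stationarity residual: grad f(x) + sum_i lambda_i a_i = (0, 0)
  -> stationarity OK
Primal feasibility (all g_i <= 0): OK
Dual feasibility (all lambda_i >= 0): OK
Complementary slackness (lambda_i * g_i(x) = 0 for all i): FAILS

Verdict: the first failing condition is complementary_slackness -> comp.

comp


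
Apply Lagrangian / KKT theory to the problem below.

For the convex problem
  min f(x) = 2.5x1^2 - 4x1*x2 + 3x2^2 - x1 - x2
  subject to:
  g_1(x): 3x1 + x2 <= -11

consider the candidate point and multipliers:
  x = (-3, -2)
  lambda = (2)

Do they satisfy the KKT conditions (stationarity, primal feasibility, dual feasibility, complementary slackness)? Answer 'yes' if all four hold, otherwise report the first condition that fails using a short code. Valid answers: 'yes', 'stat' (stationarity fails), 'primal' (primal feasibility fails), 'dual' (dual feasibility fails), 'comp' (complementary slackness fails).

Gradient of f: grad f(x) = Q x + c = (-8, -1)
Constraint values g_i(x) = a_i^T x - b_i:
  g_1((-3, -2)) = 0
Stationarity residual: grad f(x) + sum_i lambda_i a_i = (-2, 1)
  -> stationarity FAILS
Primal feasibility (all g_i <= 0): OK
Dual feasibility (all lambda_i >= 0): OK
Complementary slackness (lambda_i * g_i(x) = 0 for all i): OK

Verdict: the first failing condition is stationarity -> stat.

stat


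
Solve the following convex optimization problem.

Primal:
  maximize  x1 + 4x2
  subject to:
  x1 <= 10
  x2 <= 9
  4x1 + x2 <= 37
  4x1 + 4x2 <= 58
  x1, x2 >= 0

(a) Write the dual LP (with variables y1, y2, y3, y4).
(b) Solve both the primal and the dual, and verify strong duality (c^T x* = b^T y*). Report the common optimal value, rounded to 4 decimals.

The standard primal-dual pair for 'max c^T x s.t. A x <= b, x >= 0' is:
  Dual:  min b^T y  s.t.  A^T y >= c,  y >= 0.

So the dual LP is:
  minimize  10y1 + 9y2 + 37y3 + 58y4
  subject to:
    y1 + 4y3 + 4y4 >= 1
    y2 + y3 + 4y4 >= 4
    y1, y2, y3, y4 >= 0

Solving the primal: x* = (5.5, 9).
  primal value c^T x* = 41.5.
Solving the dual: y* = (0, 3, 0, 0.25).
  dual value b^T y* = 41.5.
Strong duality: c^T x* = b^T y*. Confirmed.

41.5


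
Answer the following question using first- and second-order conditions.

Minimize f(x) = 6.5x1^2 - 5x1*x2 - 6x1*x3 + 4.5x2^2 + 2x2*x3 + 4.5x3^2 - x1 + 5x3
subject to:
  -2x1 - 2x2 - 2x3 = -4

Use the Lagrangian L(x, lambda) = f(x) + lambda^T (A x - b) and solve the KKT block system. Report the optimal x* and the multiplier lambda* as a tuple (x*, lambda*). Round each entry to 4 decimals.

Form the Lagrangian:
  L(x, lambda) = (1/2) x^T Q x + c^T x + lambda^T (A x - b)
Stationarity (grad_x L = 0): Q x + c + A^T lambda = 0.
Primal feasibility: A x = b.

This gives the KKT block system:
  [ Q   A^T ] [ x     ]   [-c ]
  [ A    0  ] [ lambda ] = [ b ]

Solving the linear system:
  x*      = (0.8544, 0.8689, 0.2767)
  lambda* = (2.051)
  f(x*)   = 4.3665

x* = (0.8544, 0.8689, 0.2767), lambda* = (2.051)


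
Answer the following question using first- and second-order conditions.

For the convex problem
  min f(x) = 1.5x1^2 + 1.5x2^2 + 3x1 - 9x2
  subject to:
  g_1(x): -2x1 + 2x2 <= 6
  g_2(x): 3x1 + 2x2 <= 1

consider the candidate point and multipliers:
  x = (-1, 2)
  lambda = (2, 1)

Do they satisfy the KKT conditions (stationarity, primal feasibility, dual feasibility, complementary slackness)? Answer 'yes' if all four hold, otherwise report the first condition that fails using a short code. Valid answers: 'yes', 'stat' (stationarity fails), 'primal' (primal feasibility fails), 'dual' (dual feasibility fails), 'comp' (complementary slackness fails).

Gradient of f: grad f(x) = Q x + c = (0, -3)
Constraint values g_i(x) = a_i^T x - b_i:
  g_1((-1, 2)) = 0
  g_2((-1, 2)) = 0
Stationarity residual: grad f(x) + sum_i lambda_i a_i = (-1, 3)
  -> stationarity FAILS
Primal feasibility (all g_i <= 0): OK
Dual feasibility (all lambda_i >= 0): OK
Complementary slackness (lambda_i * g_i(x) = 0 for all i): OK

Verdict: the first failing condition is stationarity -> stat.

stat


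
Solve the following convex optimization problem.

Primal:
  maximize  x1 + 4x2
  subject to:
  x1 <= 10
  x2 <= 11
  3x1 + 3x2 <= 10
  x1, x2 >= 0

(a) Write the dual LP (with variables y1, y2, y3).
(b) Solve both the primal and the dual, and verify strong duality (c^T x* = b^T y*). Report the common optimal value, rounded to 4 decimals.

The standard primal-dual pair for 'max c^T x s.t. A x <= b, x >= 0' is:
  Dual:  min b^T y  s.t.  A^T y >= c,  y >= 0.

So the dual LP is:
  minimize  10y1 + 11y2 + 10y3
  subject to:
    y1 + 3y3 >= 1
    y2 + 3y3 >= 4
    y1, y2, y3 >= 0

Solving the primal: x* = (0, 3.3333).
  primal value c^T x* = 13.3333.
Solving the dual: y* = (0, 0, 1.3333).
  dual value b^T y* = 13.3333.
Strong duality: c^T x* = b^T y*. Confirmed.

13.3333


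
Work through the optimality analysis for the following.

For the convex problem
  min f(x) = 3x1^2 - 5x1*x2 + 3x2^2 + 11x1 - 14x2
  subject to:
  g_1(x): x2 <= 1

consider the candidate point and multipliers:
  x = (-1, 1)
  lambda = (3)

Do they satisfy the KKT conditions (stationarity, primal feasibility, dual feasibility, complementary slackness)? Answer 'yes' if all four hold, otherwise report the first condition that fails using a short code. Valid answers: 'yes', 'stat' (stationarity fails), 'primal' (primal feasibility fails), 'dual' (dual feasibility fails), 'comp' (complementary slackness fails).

Gradient of f: grad f(x) = Q x + c = (0, -3)
Constraint values g_i(x) = a_i^T x - b_i:
  g_1((-1, 1)) = 0
Stationarity residual: grad f(x) + sum_i lambda_i a_i = (0, 0)
  -> stationarity OK
Primal feasibility (all g_i <= 0): OK
Dual feasibility (all lambda_i >= 0): OK
Complementary slackness (lambda_i * g_i(x) = 0 for all i): OK

Verdict: yes, KKT holds.

yes


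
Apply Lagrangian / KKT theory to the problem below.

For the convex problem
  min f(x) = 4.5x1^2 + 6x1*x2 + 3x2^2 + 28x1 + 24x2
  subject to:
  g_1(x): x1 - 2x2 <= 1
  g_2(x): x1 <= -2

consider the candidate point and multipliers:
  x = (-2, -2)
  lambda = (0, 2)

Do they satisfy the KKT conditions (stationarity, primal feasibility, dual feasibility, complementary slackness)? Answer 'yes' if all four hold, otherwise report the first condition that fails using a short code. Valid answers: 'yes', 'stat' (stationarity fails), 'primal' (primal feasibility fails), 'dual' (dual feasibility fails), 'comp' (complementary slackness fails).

Gradient of f: grad f(x) = Q x + c = (-2, 0)
Constraint values g_i(x) = a_i^T x - b_i:
  g_1((-2, -2)) = 1
  g_2((-2, -2)) = 0
Stationarity residual: grad f(x) + sum_i lambda_i a_i = (0, 0)
  -> stationarity OK
Primal feasibility (all g_i <= 0): FAILS
Dual feasibility (all lambda_i >= 0): OK
Complementary slackness (lambda_i * g_i(x) = 0 for all i): OK

Verdict: the first failing condition is primal_feasibility -> primal.

primal


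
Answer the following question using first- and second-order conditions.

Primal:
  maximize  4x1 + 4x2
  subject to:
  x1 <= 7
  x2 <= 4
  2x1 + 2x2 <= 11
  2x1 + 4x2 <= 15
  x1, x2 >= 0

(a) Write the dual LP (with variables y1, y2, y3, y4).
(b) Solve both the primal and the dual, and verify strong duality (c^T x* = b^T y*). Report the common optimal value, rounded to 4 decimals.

The standard primal-dual pair for 'max c^T x s.t. A x <= b, x >= 0' is:
  Dual:  min b^T y  s.t.  A^T y >= c,  y >= 0.

So the dual LP is:
  minimize  7y1 + 4y2 + 11y3 + 15y4
  subject to:
    y1 + 2y3 + 2y4 >= 4
    y2 + 2y3 + 4y4 >= 4
    y1, y2, y3, y4 >= 0

Solving the primal: x* = (5.5, 0).
  primal value c^T x* = 22.
Solving the dual: y* = (0, 0, 2, 0).
  dual value b^T y* = 22.
Strong duality: c^T x* = b^T y*. Confirmed.

22


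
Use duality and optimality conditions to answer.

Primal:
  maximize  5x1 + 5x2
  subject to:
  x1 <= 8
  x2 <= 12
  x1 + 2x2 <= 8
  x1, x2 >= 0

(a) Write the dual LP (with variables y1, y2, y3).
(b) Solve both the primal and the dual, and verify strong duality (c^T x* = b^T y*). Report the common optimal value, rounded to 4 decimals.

The standard primal-dual pair for 'max c^T x s.t. A x <= b, x >= 0' is:
  Dual:  min b^T y  s.t.  A^T y >= c,  y >= 0.

So the dual LP is:
  minimize  8y1 + 12y2 + 8y3
  subject to:
    y1 + y3 >= 5
    y2 + 2y3 >= 5
    y1, y2, y3 >= 0

Solving the primal: x* = (8, 0).
  primal value c^T x* = 40.
Solving the dual: y* = (2.5, 0, 2.5).
  dual value b^T y* = 40.
Strong duality: c^T x* = b^T y*. Confirmed.

40


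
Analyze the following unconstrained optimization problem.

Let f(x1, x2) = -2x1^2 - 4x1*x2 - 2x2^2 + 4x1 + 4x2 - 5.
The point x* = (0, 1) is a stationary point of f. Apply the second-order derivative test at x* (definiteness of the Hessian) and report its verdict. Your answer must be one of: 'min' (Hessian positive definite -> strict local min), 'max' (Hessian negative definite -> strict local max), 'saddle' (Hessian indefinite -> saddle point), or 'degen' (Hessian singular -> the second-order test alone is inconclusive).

Compute the Hessian H = grad^2 f:
  H = [[-4, -4], [-4, -4]]
Verify stationarity: grad f(x*) = H x* + g = (0, 0).
Eigenvalues of H: -8, 0.
H has a zero eigenvalue (singular; negative semidefinite but not definite), so H is neither positive definite, negative definite, nor indefinite. The second-order test alone is inconclusive -> degen.
(Indeed, f is constant along the null direction of H through x*, so x* is not a strict local extremum.)

degen


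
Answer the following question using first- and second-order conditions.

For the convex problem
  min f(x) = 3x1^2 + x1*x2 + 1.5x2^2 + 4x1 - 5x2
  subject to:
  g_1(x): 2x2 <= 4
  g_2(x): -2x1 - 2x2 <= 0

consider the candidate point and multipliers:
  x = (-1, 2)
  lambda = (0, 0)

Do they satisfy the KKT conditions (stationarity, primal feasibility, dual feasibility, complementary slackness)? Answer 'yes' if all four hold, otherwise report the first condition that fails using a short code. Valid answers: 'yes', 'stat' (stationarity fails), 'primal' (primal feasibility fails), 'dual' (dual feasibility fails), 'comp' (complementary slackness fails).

Gradient of f: grad f(x) = Q x + c = (0, 0)
Constraint values g_i(x) = a_i^T x - b_i:
  g_1((-1, 2)) = 0
  g_2((-1, 2)) = -2
Stationarity residual: grad f(x) + sum_i lambda_i a_i = (0, 0)
  -> stationarity OK
Primal feasibility (all g_i <= 0): OK
Dual feasibility (all lambda_i >= 0): OK
Complementary slackness (lambda_i * g_i(x) = 0 for all i): OK

Verdict: yes, KKT holds.

yes


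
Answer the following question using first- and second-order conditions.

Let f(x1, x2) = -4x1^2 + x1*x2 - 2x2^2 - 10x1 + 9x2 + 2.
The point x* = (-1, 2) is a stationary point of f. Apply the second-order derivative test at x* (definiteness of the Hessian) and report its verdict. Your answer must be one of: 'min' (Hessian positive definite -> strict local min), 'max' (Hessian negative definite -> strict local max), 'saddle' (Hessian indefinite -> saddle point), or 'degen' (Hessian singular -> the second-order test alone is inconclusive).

Compute the Hessian H = grad^2 f:
  H = [[-8, 1], [1, -4]]
Verify stationarity: grad f(x*) = H x* + g = (0, 0).
Eigenvalues of H: -8.2361, -3.7639.
Both eigenvalues < 0, so H is negative definite -> x* is a strict local max.

max


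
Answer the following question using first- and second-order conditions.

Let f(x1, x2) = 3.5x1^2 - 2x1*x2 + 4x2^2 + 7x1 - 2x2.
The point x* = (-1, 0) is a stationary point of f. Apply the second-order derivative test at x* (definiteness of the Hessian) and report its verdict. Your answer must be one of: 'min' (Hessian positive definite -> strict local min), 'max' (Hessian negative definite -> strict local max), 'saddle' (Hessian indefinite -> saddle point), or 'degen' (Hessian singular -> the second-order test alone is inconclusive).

Compute the Hessian H = grad^2 f:
  H = [[7, -2], [-2, 8]]
Verify stationarity: grad f(x*) = H x* + g = (0, 0).
Eigenvalues of H: 5.4384, 9.5616.
Both eigenvalues > 0, so H is positive definite -> x* is a strict local min.

min


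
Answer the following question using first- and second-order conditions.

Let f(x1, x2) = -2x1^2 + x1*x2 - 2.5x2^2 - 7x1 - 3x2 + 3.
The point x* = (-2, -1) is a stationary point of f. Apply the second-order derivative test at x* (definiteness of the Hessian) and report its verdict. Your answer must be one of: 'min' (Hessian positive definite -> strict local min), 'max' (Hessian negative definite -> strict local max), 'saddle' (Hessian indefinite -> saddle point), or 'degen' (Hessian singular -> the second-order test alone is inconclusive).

Compute the Hessian H = grad^2 f:
  H = [[-4, 1], [1, -5]]
Verify stationarity: grad f(x*) = H x* + g = (0, 0).
Eigenvalues of H: -5.618, -3.382.
Both eigenvalues < 0, so H is negative definite -> x* is a strict local max.

max


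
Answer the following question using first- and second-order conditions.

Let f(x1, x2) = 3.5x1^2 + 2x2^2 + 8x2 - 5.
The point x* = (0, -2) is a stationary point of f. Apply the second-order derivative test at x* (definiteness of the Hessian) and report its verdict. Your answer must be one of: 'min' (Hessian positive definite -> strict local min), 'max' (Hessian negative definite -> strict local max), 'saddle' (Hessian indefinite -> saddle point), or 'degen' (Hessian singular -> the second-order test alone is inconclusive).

Compute the Hessian H = grad^2 f:
  H = [[7, 0], [0, 4]]
Verify stationarity: grad f(x*) = H x* + g = (0, 0).
Eigenvalues of H: 4, 7.
Both eigenvalues > 0, so H is positive definite -> x* is a strict local min.

min


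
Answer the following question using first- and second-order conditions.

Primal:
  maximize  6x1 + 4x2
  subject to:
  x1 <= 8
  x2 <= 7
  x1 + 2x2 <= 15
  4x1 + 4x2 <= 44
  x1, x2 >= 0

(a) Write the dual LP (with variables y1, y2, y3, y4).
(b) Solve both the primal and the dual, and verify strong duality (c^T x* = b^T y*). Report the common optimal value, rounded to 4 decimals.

The standard primal-dual pair for 'max c^T x s.t. A x <= b, x >= 0' is:
  Dual:  min b^T y  s.t.  A^T y >= c,  y >= 0.

So the dual LP is:
  minimize  8y1 + 7y2 + 15y3 + 44y4
  subject to:
    y1 + y3 + 4y4 >= 6
    y2 + 2y3 + 4y4 >= 4
    y1, y2, y3, y4 >= 0

Solving the primal: x* = (8, 3).
  primal value c^T x* = 60.
Solving the dual: y* = (2, 0, 0, 1).
  dual value b^T y* = 60.
Strong duality: c^T x* = b^T y*. Confirmed.

60


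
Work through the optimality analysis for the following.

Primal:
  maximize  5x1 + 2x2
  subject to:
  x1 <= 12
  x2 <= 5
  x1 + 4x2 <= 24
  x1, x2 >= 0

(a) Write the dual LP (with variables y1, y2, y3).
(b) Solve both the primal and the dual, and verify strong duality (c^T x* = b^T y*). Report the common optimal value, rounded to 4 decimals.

The standard primal-dual pair for 'max c^T x s.t. A x <= b, x >= 0' is:
  Dual:  min b^T y  s.t.  A^T y >= c,  y >= 0.

So the dual LP is:
  minimize  12y1 + 5y2 + 24y3
  subject to:
    y1 + y3 >= 5
    y2 + 4y3 >= 2
    y1, y2, y3 >= 0

Solving the primal: x* = (12, 3).
  primal value c^T x* = 66.
Solving the dual: y* = (4.5, 0, 0.5).
  dual value b^T y* = 66.
Strong duality: c^T x* = b^T y*. Confirmed.

66


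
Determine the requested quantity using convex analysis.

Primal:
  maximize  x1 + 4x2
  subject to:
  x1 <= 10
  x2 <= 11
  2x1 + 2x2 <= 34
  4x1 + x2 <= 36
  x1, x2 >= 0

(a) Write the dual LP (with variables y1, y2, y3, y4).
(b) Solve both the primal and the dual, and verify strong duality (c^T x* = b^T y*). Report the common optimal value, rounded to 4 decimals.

The standard primal-dual pair for 'max c^T x s.t. A x <= b, x >= 0' is:
  Dual:  min b^T y  s.t.  A^T y >= c,  y >= 0.

So the dual LP is:
  minimize  10y1 + 11y2 + 34y3 + 36y4
  subject to:
    y1 + 2y3 + 4y4 >= 1
    y2 + 2y3 + y4 >= 4
    y1, y2, y3, y4 >= 0

Solving the primal: x* = (6, 11).
  primal value c^T x* = 50.
Solving the dual: y* = (0, 3, 0.5, 0).
  dual value b^T y* = 50.
Strong duality: c^T x* = b^T y*. Confirmed.

50


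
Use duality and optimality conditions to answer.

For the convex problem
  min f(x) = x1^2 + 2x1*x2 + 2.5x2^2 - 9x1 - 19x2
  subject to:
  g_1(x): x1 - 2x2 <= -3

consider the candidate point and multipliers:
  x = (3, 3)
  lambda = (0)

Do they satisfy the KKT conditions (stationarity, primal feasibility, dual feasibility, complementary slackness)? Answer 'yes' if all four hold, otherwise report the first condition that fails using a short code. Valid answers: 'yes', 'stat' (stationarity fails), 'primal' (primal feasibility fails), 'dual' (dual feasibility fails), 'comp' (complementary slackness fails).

Gradient of f: grad f(x) = Q x + c = (3, 2)
Constraint values g_i(x) = a_i^T x - b_i:
  g_1((3, 3)) = 0
Stationarity residual: grad f(x) + sum_i lambda_i a_i = (3, 2)
  -> stationarity FAILS
Primal feasibility (all g_i <= 0): OK
Dual feasibility (all lambda_i >= 0): OK
Complementary slackness (lambda_i * g_i(x) = 0 for all i): OK

Verdict: the first failing condition is stationarity -> stat.

stat


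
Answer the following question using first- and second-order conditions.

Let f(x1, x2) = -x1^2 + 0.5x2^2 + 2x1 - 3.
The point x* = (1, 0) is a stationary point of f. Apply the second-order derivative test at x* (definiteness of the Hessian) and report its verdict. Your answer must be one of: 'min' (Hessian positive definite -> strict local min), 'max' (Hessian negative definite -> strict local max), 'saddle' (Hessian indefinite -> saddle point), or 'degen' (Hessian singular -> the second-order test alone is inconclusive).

Compute the Hessian H = grad^2 f:
  H = [[-2, 0], [0, 1]]
Verify stationarity: grad f(x*) = H x* + g = (0, 0).
Eigenvalues of H: -2, 1.
Eigenvalues have mixed signs, so H is indefinite -> x* is a saddle point.

saddle


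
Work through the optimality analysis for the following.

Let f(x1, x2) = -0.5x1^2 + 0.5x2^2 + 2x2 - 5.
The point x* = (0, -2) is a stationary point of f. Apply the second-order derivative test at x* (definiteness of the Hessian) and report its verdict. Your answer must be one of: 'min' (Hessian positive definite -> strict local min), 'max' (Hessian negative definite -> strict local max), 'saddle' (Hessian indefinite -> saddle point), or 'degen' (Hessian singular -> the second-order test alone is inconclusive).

Compute the Hessian H = grad^2 f:
  H = [[-1, 0], [0, 1]]
Verify stationarity: grad f(x*) = H x* + g = (0, 0).
Eigenvalues of H: -1, 1.
Eigenvalues have mixed signs, so H is indefinite -> x* is a saddle point.

saddle


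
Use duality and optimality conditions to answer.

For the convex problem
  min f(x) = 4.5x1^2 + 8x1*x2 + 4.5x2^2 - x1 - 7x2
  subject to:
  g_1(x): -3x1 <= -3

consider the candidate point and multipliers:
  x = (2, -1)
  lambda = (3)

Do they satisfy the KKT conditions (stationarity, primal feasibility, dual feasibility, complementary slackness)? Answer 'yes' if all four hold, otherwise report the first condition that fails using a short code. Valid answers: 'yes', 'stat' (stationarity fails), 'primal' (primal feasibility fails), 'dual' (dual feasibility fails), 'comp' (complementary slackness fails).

Gradient of f: grad f(x) = Q x + c = (9, 0)
Constraint values g_i(x) = a_i^T x - b_i:
  g_1((2, -1)) = -3
Stationarity residual: grad f(x) + sum_i lambda_i a_i = (0, 0)
  -> stationarity OK
Primal feasibility (all g_i <= 0): OK
Dual feasibility (all lambda_i >= 0): OK
Complementary slackness (lambda_i * g_i(x) = 0 for all i): FAILS

Verdict: the first failing condition is complementary_slackness -> comp.

comp


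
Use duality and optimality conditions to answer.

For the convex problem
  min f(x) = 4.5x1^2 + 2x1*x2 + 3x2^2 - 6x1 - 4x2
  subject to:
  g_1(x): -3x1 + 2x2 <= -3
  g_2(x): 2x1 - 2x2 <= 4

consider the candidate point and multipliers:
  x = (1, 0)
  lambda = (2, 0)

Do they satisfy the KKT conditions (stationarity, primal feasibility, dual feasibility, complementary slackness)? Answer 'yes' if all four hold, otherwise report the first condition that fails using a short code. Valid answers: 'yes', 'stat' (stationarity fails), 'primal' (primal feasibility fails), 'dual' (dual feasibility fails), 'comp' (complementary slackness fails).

Gradient of f: grad f(x) = Q x + c = (3, -2)
Constraint values g_i(x) = a_i^T x - b_i:
  g_1((1, 0)) = 0
  g_2((1, 0)) = -2
Stationarity residual: grad f(x) + sum_i lambda_i a_i = (-3, 2)
  -> stationarity FAILS
Primal feasibility (all g_i <= 0): OK
Dual feasibility (all lambda_i >= 0): OK
Complementary slackness (lambda_i * g_i(x) = 0 for all i): OK

Verdict: the first failing condition is stationarity -> stat.

stat


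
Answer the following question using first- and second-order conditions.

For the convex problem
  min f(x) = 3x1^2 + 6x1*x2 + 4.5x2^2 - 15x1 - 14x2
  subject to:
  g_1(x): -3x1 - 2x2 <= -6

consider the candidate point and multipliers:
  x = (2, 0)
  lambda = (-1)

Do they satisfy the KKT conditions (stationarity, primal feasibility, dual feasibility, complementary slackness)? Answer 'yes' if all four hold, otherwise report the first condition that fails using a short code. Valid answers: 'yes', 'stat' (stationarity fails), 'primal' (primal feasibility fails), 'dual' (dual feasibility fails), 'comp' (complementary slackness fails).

Gradient of f: grad f(x) = Q x + c = (-3, -2)
Constraint values g_i(x) = a_i^T x - b_i:
  g_1((2, 0)) = 0
Stationarity residual: grad f(x) + sum_i lambda_i a_i = (0, 0)
  -> stationarity OK
Primal feasibility (all g_i <= 0): OK
Dual feasibility (all lambda_i >= 0): FAILS
Complementary slackness (lambda_i * g_i(x) = 0 for all i): OK

Verdict: the first failing condition is dual_feasibility -> dual.

dual


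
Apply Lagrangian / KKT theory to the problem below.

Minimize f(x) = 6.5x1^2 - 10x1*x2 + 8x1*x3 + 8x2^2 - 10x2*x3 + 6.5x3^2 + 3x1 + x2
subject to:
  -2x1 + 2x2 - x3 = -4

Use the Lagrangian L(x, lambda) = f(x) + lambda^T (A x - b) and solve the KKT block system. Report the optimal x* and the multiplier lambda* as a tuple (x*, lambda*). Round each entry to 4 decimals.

Form the Lagrangian:
  L(x, lambda) = (1/2) x^T Q x + c^T x + lambda^T (A x - b)
Stationarity (grad_x L = 0): Q x + c + A^T lambda = 0.
Primal feasibility: A x = b.

This gives the KKT block system:
  [ Q   A^T ] [ x     ]   [-c ]
  [ A    0  ] [ lambda ] = [ b ]

Solving the linear system:
  x*      = (0.9758, -1.4153, -0.7823)
  lambda* = (11.7903)
  f(x*)   = 24.3367

x* = (0.9758, -1.4153, -0.7823), lambda* = (11.7903)


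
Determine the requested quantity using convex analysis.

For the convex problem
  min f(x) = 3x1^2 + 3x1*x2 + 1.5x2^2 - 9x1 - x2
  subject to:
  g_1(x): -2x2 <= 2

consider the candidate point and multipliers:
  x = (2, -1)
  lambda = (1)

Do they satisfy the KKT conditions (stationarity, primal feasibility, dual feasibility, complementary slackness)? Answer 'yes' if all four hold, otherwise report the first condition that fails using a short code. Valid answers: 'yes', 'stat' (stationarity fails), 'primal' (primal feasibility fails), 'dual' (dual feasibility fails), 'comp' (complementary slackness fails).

Gradient of f: grad f(x) = Q x + c = (0, 2)
Constraint values g_i(x) = a_i^T x - b_i:
  g_1((2, -1)) = 0
Stationarity residual: grad f(x) + sum_i lambda_i a_i = (0, 0)
  -> stationarity OK
Primal feasibility (all g_i <= 0): OK
Dual feasibility (all lambda_i >= 0): OK
Complementary slackness (lambda_i * g_i(x) = 0 for all i): OK

Verdict: yes, KKT holds.

yes


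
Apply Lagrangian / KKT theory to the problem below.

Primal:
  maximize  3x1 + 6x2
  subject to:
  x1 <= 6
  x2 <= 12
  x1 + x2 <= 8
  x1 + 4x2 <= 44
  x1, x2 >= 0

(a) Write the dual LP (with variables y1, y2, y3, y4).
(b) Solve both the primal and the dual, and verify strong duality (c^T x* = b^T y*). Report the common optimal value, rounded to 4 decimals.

The standard primal-dual pair for 'max c^T x s.t. A x <= b, x >= 0' is:
  Dual:  min b^T y  s.t.  A^T y >= c,  y >= 0.

So the dual LP is:
  minimize  6y1 + 12y2 + 8y3 + 44y4
  subject to:
    y1 + y3 + y4 >= 3
    y2 + y3 + 4y4 >= 6
    y1, y2, y3, y4 >= 0

Solving the primal: x* = (0, 8).
  primal value c^T x* = 48.
Solving the dual: y* = (0, 0, 6, 0).
  dual value b^T y* = 48.
Strong duality: c^T x* = b^T y*. Confirmed.

48


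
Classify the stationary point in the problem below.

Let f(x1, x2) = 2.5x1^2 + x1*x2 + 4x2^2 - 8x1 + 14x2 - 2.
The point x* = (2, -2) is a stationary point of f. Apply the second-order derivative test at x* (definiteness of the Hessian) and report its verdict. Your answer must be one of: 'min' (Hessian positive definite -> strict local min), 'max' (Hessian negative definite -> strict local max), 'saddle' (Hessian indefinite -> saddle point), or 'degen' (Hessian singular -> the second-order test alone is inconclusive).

Compute the Hessian H = grad^2 f:
  H = [[5, 1], [1, 8]]
Verify stationarity: grad f(x*) = H x* + g = (0, 0).
Eigenvalues of H: 4.6972, 8.3028.
Both eigenvalues > 0, so H is positive definite -> x* is a strict local min.

min


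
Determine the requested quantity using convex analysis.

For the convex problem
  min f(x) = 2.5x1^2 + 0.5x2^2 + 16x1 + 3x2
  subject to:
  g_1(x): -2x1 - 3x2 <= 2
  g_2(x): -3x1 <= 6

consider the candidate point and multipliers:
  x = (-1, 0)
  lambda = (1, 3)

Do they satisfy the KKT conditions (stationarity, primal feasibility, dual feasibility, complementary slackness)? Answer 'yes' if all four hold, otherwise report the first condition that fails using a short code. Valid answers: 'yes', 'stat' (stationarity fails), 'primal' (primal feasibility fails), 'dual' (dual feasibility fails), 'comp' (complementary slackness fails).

Gradient of f: grad f(x) = Q x + c = (11, 3)
Constraint values g_i(x) = a_i^T x - b_i:
  g_1((-1, 0)) = 0
  g_2((-1, 0)) = -3
Stationarity residual: grad f(x) + sum_i lambda_i a_i = (0, 0)
  -> stationarity OK
Primal feasibility (all g_i <= 0): OK
Dual feasibility (all lambda_i >= 0): OK
Complementary slackness (lambda_i * g_i(x) = 0 for all i): FAILS

Verdict: the first failing condition is complementary_slackness -> comp.

comp


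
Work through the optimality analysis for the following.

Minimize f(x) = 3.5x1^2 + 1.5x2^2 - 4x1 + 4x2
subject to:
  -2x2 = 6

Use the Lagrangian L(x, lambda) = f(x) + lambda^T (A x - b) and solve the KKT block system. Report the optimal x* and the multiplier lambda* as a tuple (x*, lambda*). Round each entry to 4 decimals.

Form the Lagrangian:
  L(x, lambda) = (1/2) x^T Q x + c^T x + lambda^T (A x - b)
Stationarity (grad_x L = 0): Q x + c + A^T lambda = 0.
Primal feasibility: A x = b.

This gives the KKT block system:
  [ Q   A^T ] [ x     ]   [-c ]
  [ A    0  ] [ lambda ] = [ b ]

Solving the linear system:
  x*      = (0.5714, -3)
  lambda* = (-2.5)
  f(x*)   = 0.3571

x* = (0.5714, -3), lambda* = (-2.5)


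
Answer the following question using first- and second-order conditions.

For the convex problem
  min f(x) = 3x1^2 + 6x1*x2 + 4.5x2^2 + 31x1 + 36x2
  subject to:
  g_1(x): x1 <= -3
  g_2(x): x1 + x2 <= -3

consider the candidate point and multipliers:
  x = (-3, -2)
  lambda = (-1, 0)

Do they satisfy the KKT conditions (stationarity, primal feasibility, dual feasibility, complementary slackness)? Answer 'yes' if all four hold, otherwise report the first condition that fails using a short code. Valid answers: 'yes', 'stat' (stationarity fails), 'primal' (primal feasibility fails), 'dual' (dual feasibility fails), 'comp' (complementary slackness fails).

Gradient of f: grad f(x) = Q x + c = (1, 0)
Constraint values g_i(x) = a_i^T x - b_i:
  g_1((-3, -2)) = 0
  g_2((-3, -2)) = -2
Stationarity residual: grad f(x) + sum_i lambda_i a_i = (0, 0)
  -> stationarity OK
Primal feasibility (all g_i <= 0): OK
Dual feasibility (all lambda_i >= 0): FAILS
Complementary slackness (lambda_i * g_i(x) = 0 for all i): OK

Verdict: the first failing condition is dual_feasibility -> dual.

dual


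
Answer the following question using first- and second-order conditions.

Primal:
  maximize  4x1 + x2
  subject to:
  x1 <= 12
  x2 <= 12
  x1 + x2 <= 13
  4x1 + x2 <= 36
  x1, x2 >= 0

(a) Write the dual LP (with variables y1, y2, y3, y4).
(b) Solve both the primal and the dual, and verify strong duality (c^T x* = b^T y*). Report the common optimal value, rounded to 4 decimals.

The standard primal-dual pair for 'max c^T x s.t. A x <= b, x >= 0' is:
  Dual:  min b^T y  s.t.  A^T y >= c,  y >= 0.

So the dual LP is:
  minimize  12y1 + 12y2 + 13y3 + 36y4
  subject to:
    y1 + y3 + 4y4 >= 4
    y2 + y3 + y4 >= 1
    y1, y2, y3, y4 >= 0

Solving the primal: x* = (7.6667, 5.3333).
  primal value c^T x* = 36.
Solving the dual: y* = (0, 0, 0, 1).
  dual value b^T y* = 36.
Strong duality: c^T x* = b^T y*. Confirmed.

36


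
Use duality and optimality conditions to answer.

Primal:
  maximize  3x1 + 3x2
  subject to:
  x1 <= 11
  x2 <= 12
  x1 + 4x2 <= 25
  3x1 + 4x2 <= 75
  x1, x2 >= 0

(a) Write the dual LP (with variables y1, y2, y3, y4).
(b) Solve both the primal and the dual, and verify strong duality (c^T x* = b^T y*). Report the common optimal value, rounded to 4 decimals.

The standard primal-dual pair for 'max c^T x s.t. A x <= b, x >= 0' is:
  Dual:  min b^T y  s.t.  A^T y >= c,  y >= 0.

So the dual LP is:
  minimize  11y1 + 12y2 + 25y3 + 75y4
  subject to:
    y1 + y3 + 3y4 >= 3
    y2 + 4y3 + 4y4 >= 3
    y1, y2, y3, y4 >= 0

Solving the primal: x* = (11, 3.5).
  primal value c^T x* = 43.5.
Solving the dual: y* = (2.25, 0, 0.75, 0).
  dual value b^T y* = 43.5.
Strong duality: c^T x* = b^T y*. Confirmed.

43.5


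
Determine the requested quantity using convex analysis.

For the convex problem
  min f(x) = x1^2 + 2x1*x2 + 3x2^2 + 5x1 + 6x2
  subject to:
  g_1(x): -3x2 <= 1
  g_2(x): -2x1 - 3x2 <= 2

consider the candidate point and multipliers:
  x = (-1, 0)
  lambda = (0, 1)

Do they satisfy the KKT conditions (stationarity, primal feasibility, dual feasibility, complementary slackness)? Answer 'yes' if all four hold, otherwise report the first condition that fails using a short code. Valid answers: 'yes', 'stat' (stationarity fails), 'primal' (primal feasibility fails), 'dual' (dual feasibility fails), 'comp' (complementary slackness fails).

Gradient of f: grad f(x) = Q x + c = (3, 4)
Constraint values g_i(x) = a_i^T x - b_i:
  g_1((-1, 0)) = -1
  g_2((-1, 0)) = 0
Stationarity residual: grad f(x) + sum_i lambda_i a_i = (1, 1)
  -> stationarity FAILS
Primal feasibility (all g_i <= 0): OK
Dual feasibility (all lambda_i >= 0): OK
Complementary slackness (lambda_i * g_i(x) = 0 for all i): OK

Verdict: the first failing condition is stationarity -> stat.

stat


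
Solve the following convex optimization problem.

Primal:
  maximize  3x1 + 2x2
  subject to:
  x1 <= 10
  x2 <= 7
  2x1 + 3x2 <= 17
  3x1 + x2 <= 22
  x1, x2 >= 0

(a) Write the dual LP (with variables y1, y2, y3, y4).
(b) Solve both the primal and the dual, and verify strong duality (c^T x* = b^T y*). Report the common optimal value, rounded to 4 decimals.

The standard primal-dual pair for 'max c^T x s.t. A x <= b, x >= 0' is:
  Dual:  min b^T y  s.t.  A^T y >= c,  y >= 0.

So the dual LP is:
  minimize  10y1 + 7y2 + 17y3 + 22y4
  subject to:
    y1 + 2y3 + 3y4 >= 3
    y2 + 3y3 + y4 >= 2
    y1, y2, y3, y4 >= 0

Solving the primal: x* = (7, 1).
  primal value c^T x* = 23.
Solving the dual: y* = (0, 0, 0.4286, 0.7143).
  dual value b^T y* = 23.
Strong duality: c^T x* = b^T y*. Confirmed.

23


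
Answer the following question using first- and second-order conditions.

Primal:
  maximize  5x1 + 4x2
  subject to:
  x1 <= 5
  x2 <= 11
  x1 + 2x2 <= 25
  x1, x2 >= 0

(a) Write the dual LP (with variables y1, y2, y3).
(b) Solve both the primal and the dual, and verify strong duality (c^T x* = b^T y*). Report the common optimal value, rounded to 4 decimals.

The standard primal-dual pair for 'max c^T x s.t. A x <= b, x >= 0' is:
  Dual:  min b^T y  s.t.  A^T y >= c,  y >= 0.

So the dual LP is:
  minimize  5y1 + 11y2 + 25y3
  subject to:
    y1 + y3 >= 5
    y2 + 2y3 >= 4
    y1, y2, y3 >= 0

Solving the primal: x* = (5, 10).
  primal value c^T x* = 65.
Solving the dual: y* = (3, 0, 2).
  dual value b^T y* = 65.
Strong duality: c^T x* = b^T y*. Confirmed.

65


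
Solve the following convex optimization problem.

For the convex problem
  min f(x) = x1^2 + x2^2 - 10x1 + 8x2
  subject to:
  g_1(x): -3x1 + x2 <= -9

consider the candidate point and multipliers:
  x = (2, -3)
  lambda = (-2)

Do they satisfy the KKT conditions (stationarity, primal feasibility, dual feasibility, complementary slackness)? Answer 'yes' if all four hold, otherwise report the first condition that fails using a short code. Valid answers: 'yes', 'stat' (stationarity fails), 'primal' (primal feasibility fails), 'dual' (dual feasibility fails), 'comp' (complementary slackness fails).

Gradient of f: grad f(x) = Q x + c = (-6, 2)
Constraint values g_i(x) = a_i^T x - b_i:
  g_1((2, -3)) = 0
Stationarity residual: grad f(x) + sum_i lambda_i a_i = (0, 0)
  -> stationarity OK
Primal feasibility (all g_i <= 0): OK
Dual feasibility (all lambda_i >= 0): FAILS
Complementary slackness (lambda_i * g_i(x) = 0 for all i): OK

Verdict: the first failing condition is dual_feasibility -> dual.

dual


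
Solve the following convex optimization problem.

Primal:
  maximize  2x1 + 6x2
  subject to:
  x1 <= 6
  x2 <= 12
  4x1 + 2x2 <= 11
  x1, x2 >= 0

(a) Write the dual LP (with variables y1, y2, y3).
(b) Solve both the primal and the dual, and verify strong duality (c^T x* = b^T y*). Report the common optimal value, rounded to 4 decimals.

The standard primal-dual pair for 'max c^T x s.t. A x <= b, x >= 0' is:
  Dual:  min b^T y  s.t.  A^T y >= c,  y >= 0.

So the dual LP is:
  minimize  6y1 + 12y2 + 11y3
  subject to:
    y1 + 4y3 >= 2
    y2 + 2y3 >= 6
    y1, y2, y3 >= 0

Solving the primal: x* = (0, 5.5).
  primal value c^T x* = 33.
Solving the dual: y* = (0, 0, 3).
  dual value b^T y* = 33.
Strong duality: c^T x* = b^T y*. Confirmed.

33


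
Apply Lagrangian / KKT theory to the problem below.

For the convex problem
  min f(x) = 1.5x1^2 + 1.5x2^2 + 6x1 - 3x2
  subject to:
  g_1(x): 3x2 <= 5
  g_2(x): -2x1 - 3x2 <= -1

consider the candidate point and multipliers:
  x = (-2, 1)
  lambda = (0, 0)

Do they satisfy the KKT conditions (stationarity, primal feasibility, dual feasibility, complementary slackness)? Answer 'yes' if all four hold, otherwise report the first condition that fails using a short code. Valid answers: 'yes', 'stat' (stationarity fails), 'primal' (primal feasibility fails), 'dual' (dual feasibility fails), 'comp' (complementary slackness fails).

Gradient of f: grad f(x) = Q x + c = (0, 0)
Constraint values g_i(x) = a_i^T x - b_i:
  g_1((-2, 1)) = -2
  g_2((-2, 1)) = 2
Stationarity residual: grad f(x) + sum_i lambda_i a_i = (0, 0)
  -> stationarity OK
Primal feasibility (all g_i <= 0): FAILS
Dual feasibility (all lambda_i >= 0): OK
Complementary slackness (lambda_i * g_i(x) = 0 for all i): OK

Verdict: the first failing condition is primal_feasibility -> primal.

primal


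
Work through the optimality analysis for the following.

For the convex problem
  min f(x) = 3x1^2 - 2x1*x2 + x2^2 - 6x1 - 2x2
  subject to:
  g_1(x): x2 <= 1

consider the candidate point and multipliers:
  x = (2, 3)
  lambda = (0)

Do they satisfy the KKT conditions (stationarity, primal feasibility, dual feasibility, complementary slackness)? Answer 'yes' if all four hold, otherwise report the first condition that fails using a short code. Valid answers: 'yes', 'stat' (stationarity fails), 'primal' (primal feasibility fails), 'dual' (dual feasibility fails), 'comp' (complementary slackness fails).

Gradient of f: grad f(x) = Q x + c = (0, 0)
Constraint values g_i(x) = a_i^T x - b_i:
  g_1((2, 3)) = 2
Stationarity residual: grad f(x) + sum_i lambda_i a_i = (0, 0)
  -> stationarity OK
Primal feasibility (all g_i <= 0): FAILS
Dual feasibility (all lambda_i >= 0): OK
Complementary slackness (lambda_i * g_i(x) = 0 for all i): OK

Verdict: the first failing condition is primal_feasibility -> primal.

primal
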